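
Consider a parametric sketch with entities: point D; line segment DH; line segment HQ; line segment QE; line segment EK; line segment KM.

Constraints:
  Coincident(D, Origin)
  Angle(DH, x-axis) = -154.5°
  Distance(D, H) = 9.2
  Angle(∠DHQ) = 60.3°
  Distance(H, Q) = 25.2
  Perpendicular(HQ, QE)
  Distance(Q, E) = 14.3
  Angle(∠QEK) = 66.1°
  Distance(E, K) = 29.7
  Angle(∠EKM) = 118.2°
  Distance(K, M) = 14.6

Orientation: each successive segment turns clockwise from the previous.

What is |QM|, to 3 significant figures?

30.8

D is at the origin; DH runs at -154.5° with length 9.2, so H = (-8.30, -3.96). ∠DHQ = 60.3° gives HQ at 85.8° from the x-axis; with |HQ| = 25.2, Q = (-6.46, 21.2). HQ is perpendicular to QE, so QE runs at -4.20°; with |QE| = 14.3, E = (7.80, 20.1). ∠QEK = 66.1° gives EK at -118° from the x-axis; with |EK| = 29.7, K = (-6.19, -6.07). ∠EKM = 118.2° gives KM at -180° from the x-axis; with |KM| = 14.6, M = (-20.8, -6.10). Then |QM| = |M − Q| = 30.8.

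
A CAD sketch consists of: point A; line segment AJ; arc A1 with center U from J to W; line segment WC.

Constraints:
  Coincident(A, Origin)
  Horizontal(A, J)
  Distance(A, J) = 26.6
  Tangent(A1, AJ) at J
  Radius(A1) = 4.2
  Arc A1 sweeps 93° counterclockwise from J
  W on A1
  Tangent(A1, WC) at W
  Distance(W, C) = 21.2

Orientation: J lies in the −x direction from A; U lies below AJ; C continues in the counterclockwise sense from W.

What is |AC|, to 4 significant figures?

39.19

On A1, J sits at bearing 90° from U; a 93° counterclockwise sweep puts W at bearing 183°, so W = U + 4.2·(cos 183°, sin 183°) = (-30.79, -4.420). A1 meets WC tangentially, so UW is at right angles to WC, so WC runs along (−sin 183°, cos 183°); with |WC| = 21.2, C = (-29.68, -25.59). Then |AC| = |C − A| = 39.19.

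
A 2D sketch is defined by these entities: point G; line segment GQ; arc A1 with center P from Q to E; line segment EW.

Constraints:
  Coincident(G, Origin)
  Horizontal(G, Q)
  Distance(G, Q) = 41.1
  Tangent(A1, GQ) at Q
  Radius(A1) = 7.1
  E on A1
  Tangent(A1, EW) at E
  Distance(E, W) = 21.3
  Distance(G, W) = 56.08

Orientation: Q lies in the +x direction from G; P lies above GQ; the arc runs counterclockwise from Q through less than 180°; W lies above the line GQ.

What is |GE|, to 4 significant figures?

48.71

G is at the origin; GQ is horizontal with |GQ| = 41.1 and Q on the +x side, so Q = (41.10, 0.000). Since A1 is tangent to GQ there, PQ ⟂ GQ, so P = Q + (0, 7.1) = (41.10, 7.100). Since PE ⟂ EW (tangency), |PW| = √(7.1² + 21.3²) = 22.45 regardless of where E sits on A1. So W lies on both circle(G, 56.08) and circle(P, 22.45); the above-GQ intersection is W = (48.40, 28.33). E is the foot of the tangent from W: E = (48.20, 7.035).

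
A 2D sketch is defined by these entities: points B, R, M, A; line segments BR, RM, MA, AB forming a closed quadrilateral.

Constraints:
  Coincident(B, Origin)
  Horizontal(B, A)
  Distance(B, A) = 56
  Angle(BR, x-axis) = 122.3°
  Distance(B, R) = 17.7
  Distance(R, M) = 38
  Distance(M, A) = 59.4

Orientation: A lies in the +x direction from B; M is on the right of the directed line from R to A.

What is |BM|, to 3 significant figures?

21.7

Checks: |RM| = 38.00 ✓; |MA| = 59.40 ✓.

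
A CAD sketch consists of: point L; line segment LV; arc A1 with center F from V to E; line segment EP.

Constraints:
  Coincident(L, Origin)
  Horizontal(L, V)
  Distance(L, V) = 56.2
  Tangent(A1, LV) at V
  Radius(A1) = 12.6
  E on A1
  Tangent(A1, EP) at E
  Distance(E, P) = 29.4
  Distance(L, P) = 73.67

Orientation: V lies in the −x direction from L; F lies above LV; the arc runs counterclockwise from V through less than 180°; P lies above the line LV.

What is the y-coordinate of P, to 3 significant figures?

44.5

L is at the origin; LV is horizontal with |LV| = 56.2 and V on the −x side, so V = (-56.2, 0.00). The tangent condition forces FV to be normal to LV, so F = V + (0, 12.6) = (-56.2, 12.6). Since FE ⟂ EP (tangency), |FP| = √(12.6² + 29.4²) = 32.0 regardless of where E sits on A1. So P lies on both circle(L, 73.67) and circle(F, 32.0); the above-LV intersection is P = (-58.7, 44.5). E is the foot of the tangent from P: E = (-45.0, 18.5).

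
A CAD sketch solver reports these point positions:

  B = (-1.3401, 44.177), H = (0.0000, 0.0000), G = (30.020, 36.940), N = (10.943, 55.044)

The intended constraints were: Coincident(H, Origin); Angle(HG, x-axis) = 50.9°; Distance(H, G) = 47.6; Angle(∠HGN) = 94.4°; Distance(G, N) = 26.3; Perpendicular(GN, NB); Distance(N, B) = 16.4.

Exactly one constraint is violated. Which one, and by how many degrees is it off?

Perpendicular(GN, NB) — off by 5.00°.

H = (0.00, 0.00) ✓; HG at 50.90° ✓; |HG| = 47.60 ✓; ∠HGN = 94.40° ✓; |GN| = 26.30 ✓; ∠(GN, NB) = 85.00° ✗; |NB| = 16.40 ✓.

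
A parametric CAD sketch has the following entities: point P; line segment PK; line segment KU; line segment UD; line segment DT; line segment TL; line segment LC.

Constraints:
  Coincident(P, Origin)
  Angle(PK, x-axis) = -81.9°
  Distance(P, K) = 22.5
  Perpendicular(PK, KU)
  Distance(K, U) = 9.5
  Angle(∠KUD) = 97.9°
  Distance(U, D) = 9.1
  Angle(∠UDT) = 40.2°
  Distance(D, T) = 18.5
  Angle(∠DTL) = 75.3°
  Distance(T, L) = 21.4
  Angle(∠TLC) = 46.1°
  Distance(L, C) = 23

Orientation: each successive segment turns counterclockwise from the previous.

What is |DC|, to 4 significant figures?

1.523

P is at the origin; PK runs at -81.9° with length 22.5, so K = (3.170, -22.28). The perpendicularity gives KU at right angles to PK, so KU runs at 8.100°; with |KU| = 9.5, U = (12.58, -20.94). ∠KUD = 97.9° gives UD at 90.20° from the x-axis; with |UD| = 9.1, D = (12.54, -11.84). ∠UDT = 40.2° gives DT at -130.0° from the x-axis; with |DT| = 18.5, T = (0.6522, -26.01). ∠DTL = 75.3° gives TL at -25.30° from the x-axis; with |TL| = 21.4, L = (20.00, -35.15). ∠TLC = 46.1° gives LC at 108.6° from the x-axis; with |LC| = 23.0, C = (12.66, -13.36). Then |DC| = |C − D| = 1.523.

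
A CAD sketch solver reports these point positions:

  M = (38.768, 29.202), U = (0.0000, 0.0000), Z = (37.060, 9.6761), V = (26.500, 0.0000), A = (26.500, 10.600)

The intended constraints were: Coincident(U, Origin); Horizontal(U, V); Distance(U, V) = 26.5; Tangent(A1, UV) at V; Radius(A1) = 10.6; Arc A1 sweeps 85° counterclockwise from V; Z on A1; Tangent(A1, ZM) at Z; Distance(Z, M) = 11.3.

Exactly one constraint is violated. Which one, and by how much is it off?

Distance(Z, M) = 11.3 — off by 8.30.

U = (0.00, 0.00) ✓; U.y = 0.00, V.y = 0.00 ✓; |UV| = 26.50 ✓; ∠(AV, VU) = 90.00° ✓; |AV| = 10.60 ✓; bearing(A→Z) − bearing(A→V) = 85.00° ✓; |AZ| = 10.60 ✓; ∠(AZ, ZM) = 90.00° ✓; |ZM| = 19.60 ✗.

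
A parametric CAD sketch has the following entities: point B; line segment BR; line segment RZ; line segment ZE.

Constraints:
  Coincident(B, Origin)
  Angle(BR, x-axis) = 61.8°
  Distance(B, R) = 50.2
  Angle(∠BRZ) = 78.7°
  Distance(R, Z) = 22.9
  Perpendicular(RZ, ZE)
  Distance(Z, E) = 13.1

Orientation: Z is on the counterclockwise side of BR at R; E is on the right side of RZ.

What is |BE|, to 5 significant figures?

63.681

∠BRZ = 78.7°, so RZ runs at 61.8° + (180° − 78.7°) = 163.10° from the x-axis; with |RZ| = 22.9, Z = R + 22.9·(cos 163.10°, sin 163.10°) = (1.8110, 50.899). The perpendicularity gives ZE at right angles to RZ; with |ZE| = 13.1 on the right of RZ, E = Z + 13.1·(0.29070, 0.95681) = (5.6192, 63.433). Then |BE| = |E − B| = 63.681.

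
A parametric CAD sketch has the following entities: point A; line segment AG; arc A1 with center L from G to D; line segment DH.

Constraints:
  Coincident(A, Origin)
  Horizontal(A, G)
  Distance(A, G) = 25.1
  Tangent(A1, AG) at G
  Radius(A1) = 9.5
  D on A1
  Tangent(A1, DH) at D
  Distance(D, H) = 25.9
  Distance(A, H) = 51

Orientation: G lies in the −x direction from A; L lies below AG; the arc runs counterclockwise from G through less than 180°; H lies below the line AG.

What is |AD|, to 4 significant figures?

35.45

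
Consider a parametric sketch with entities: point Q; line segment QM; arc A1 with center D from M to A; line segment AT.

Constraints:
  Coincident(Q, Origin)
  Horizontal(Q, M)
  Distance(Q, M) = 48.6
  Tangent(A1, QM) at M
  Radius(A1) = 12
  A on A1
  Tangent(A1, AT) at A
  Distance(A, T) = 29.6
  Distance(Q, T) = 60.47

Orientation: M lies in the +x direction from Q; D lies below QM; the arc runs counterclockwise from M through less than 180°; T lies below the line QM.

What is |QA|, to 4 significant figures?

39.44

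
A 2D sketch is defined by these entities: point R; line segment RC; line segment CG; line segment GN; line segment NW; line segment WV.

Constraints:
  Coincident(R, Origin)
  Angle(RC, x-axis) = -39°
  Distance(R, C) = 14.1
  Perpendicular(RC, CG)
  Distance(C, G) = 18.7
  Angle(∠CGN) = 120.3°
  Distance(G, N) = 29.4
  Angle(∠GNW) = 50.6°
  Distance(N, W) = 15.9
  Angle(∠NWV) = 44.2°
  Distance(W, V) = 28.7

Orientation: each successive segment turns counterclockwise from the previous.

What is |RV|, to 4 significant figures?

42.03

∠GNW = 50.6° gives NW at -119.9° from the x-axis; with |NW| = 15.9, W = (4.408, 19.38). ∠NWV = 44.2° gives WV at 15.90° from the x-axis; with |WV| = 28.7, V = (32.01, 27.24). Then |RV| = |V − R| = 42.03.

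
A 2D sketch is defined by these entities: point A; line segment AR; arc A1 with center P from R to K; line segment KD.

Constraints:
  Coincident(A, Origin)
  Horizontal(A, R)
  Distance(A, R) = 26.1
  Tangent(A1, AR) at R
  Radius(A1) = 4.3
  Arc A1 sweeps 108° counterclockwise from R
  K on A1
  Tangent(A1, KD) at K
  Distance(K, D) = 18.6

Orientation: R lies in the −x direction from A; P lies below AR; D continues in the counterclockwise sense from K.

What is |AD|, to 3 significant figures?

33.8

A is at the origin; A and R share the same y with |AR| = 26.1 and R on the −x side, so R = (-26.1, 0.00). A1 meets AR tangentially, so PR is at right angles to AR, so P = R + (0, -4.3) = (-26.1, -4.30). On A1, R sits at bearing 90° from P; a 108° counterclockwise sweep puts K at bearing 198°, so K = P + 4.3·(cos 198°, sin 198°) = (-30.2, -5.63). Since A1 is tangent to KD there, PK ⟂ KD, so KD runs along (−sin 198°, cos 198°); with |KD| = 18.6, D = (-24.4, -23.3). Then |AD| = |D − A| = 33.8.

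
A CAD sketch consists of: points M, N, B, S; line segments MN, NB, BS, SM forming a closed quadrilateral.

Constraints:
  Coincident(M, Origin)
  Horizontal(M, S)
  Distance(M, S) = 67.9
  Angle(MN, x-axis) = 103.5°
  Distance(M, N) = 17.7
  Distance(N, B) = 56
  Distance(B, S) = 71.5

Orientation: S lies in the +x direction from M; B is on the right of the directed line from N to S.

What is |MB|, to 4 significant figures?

38.31

Checks: |NB| = 56.00 ✓; |BS| = 71.50 ✓.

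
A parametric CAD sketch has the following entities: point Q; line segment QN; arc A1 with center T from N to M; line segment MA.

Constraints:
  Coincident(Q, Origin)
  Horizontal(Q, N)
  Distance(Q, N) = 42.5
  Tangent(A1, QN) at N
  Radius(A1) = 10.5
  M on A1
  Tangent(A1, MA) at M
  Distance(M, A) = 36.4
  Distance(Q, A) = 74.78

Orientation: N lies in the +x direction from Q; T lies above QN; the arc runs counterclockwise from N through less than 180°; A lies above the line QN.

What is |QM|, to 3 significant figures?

53.4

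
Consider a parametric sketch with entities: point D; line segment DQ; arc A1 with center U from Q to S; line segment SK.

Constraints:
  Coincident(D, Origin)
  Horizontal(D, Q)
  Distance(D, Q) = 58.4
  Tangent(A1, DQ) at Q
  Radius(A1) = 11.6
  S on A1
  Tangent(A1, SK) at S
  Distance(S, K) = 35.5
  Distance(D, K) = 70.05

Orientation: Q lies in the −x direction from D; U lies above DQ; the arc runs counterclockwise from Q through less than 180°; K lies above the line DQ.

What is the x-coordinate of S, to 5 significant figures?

-46.873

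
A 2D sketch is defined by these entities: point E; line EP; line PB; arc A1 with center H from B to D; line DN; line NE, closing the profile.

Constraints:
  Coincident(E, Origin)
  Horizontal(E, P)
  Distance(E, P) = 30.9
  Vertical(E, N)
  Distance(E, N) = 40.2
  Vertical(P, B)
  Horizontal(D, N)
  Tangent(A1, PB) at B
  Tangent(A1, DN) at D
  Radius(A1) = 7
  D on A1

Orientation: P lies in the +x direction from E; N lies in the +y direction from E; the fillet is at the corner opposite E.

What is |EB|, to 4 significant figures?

45.35

The virtual corner opposite E is at (30.90, 40.20). Since A1 is tangent to PB there, HB ⟂ PB and since A1 is tangent to DN there, HD ⟂ DN, with radius 7.0, so the center H sits 7.0 in from both sides at H = (23.90, 33.20). That places the tangent points at B = (30.90, 33.20) on PB and D = (23.90, 40.20) on DN. Then |EB| = |B − E| = 45.35.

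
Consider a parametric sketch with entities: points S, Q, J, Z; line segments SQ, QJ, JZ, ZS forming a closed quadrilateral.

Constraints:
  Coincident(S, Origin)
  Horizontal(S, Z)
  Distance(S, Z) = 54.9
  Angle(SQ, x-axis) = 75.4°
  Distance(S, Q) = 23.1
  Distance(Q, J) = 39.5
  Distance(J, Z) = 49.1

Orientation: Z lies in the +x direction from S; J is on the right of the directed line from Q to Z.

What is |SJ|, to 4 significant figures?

19.19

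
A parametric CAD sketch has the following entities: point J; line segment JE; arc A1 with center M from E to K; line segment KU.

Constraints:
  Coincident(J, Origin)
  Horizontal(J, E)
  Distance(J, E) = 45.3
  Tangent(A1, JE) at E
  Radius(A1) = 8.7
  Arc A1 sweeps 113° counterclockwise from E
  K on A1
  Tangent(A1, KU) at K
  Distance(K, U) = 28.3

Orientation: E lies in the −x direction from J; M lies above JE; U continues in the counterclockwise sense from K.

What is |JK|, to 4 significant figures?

39.21

Since A1 is tangent to JE there, ME ⟂ JE, so M = E + (0, 8.7) = (-45.30, 8.700). On A1, E sits at bearing -90° from M; a 113° counterclockwise sweep puts K at bearing 23°, so K = M + 8.7·(cos 23°, sin 23°) = (-37.29, 12.10). Then |JK| = |K − J| = 39.21.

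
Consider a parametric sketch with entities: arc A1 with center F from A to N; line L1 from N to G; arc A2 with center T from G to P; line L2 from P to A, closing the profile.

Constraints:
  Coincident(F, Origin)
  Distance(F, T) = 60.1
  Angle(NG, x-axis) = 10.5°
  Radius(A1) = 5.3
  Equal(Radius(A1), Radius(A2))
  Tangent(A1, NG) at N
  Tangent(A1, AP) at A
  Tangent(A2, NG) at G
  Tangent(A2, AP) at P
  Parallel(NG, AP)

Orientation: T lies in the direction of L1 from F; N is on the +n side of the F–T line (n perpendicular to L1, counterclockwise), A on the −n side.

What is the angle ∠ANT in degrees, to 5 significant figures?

84.960°

The slot axis is L1's direction at 10.5°, so u = (cos 10.5°, sin 10.5°) = (0.98325, 0.18224) and n = (−sin 10.5°, cos 10.5°) = (-0.18224, 0.98325). F is at the origin and T lies 60.1 along u from F, so T = 60.1·u = (59.094, 10.952). Tangency of A1 to both parallel lines with radius 5.3 puts N and A at F ± 5.3·n: N = (-0.96585, 5.2113), A = (0.96585, -5.2113). Then cos ∠ANT = NA·NT / (|NA||NT|), giving 84.960°.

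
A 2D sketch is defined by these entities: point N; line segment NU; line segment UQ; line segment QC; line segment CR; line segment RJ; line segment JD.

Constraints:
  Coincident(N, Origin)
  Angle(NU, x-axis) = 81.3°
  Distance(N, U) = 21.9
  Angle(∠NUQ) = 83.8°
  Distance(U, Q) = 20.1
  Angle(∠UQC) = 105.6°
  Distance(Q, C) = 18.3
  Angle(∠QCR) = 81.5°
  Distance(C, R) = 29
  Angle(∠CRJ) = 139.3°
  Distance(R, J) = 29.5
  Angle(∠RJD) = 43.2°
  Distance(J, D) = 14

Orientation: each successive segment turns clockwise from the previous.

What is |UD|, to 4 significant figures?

14.75

∠CRJ = 139.3° gives RJ at 131.5° from the x-axis; with |RJ| = 29.5, J = (-25.32, 24.21). ∠RJD = 43.2° gives JD at -5.300° from the x-axis; with |JD| = 14.0, D = (-11.38, 22.92). Then |UD| = |D − U| = 14.75.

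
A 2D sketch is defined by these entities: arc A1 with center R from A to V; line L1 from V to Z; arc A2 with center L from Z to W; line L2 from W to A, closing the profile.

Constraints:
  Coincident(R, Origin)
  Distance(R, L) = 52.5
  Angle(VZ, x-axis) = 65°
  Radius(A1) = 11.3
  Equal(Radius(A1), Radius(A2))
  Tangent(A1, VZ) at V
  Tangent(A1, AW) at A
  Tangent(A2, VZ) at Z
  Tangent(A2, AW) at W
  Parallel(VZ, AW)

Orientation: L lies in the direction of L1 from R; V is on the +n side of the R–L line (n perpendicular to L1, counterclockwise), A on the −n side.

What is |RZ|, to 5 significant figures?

53.702

The slot axis is L1's direction at 65.0°, so u = (cos 65.0°, sin 65.0°) = (0.42262, 0.90631) and n = (−sin 65.0°, cos 65.0°) = (-0.90631, 0.42262). R is at the origin and L lies 52.5 along u from R, so L = 52.5·u = (22.187, 47.581). Tangency of A1 to both parallel lines with radius 11.3 puts V and A at R ± 11.3·n: V = (-10.241, 4.7756), A = (10.241, -4.7756). Equal radii place Z and W the same way about L: Z = L + 11.3·n = (11.946, 52.357), W = L − 11.3·n = (32.429, 42.806). Then |RZ| = |Z − R| = 53.702.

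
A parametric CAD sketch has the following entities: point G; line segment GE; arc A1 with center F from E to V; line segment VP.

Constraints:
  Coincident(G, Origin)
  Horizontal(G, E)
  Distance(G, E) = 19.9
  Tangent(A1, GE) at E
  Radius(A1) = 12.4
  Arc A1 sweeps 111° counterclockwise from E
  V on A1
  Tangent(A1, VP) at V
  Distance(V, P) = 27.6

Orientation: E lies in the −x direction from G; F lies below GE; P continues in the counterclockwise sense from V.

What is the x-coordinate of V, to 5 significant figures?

-31.476

G is at the origin; GE is horizontal with |GE| = 19.9 and E on the −x side, so E = (-19.900, 0.0000). Tangency of A1 to GE means the radius FE is perpendicular to GE, so F = E + (0, -12.4) = (-19.900, -12.400). On A1, E sits at bearing 90° from F; a 111° counterclockwise sweep puts V at bearing 201°, so V = F + 12.4·(cos 201°, sin 201°) = (-31.476, -16.844). So V.x = -31.476.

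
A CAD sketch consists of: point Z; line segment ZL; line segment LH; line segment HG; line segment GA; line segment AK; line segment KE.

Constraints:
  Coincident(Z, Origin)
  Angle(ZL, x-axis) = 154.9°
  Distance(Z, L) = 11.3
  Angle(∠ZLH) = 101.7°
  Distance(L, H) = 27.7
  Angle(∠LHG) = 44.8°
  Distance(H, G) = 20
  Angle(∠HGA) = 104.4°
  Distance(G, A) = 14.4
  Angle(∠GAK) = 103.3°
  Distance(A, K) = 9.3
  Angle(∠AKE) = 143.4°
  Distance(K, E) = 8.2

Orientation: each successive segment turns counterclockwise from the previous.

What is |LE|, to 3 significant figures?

12.7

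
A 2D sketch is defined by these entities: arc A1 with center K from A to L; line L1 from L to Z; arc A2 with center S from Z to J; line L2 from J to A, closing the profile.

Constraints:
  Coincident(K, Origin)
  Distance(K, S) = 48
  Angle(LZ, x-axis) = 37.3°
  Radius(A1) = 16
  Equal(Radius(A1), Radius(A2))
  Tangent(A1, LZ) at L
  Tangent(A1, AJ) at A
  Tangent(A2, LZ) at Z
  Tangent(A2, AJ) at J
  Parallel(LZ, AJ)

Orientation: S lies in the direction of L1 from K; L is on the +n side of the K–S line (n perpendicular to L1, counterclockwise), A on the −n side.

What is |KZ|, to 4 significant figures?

50.60

The slot axis is L1's direction at 37.3°, so u = (cos 37.3°, sin 37.3°) = (0.7955, 0.6060) and n = (−sin 37.3°, cos 37.3°) = (-0.6060, 0.7955). K is at the origin and S lies 48.0 along u from K, so S = 48.0·u = (38.18, 29.09). Tangency of A1 to both parallel lines with radius 16.0 puts L and A at K ± 16.0·n: L = (-9.696, 12.73), A = (9.696, -12.73). Equal radii place Z and J the same way about S: Z = S + 16.0·n = (28.49, 41.82), J = S − 16.0·n = (47.88, 16.36). Then |KZ| = |Z − K| = 50.60.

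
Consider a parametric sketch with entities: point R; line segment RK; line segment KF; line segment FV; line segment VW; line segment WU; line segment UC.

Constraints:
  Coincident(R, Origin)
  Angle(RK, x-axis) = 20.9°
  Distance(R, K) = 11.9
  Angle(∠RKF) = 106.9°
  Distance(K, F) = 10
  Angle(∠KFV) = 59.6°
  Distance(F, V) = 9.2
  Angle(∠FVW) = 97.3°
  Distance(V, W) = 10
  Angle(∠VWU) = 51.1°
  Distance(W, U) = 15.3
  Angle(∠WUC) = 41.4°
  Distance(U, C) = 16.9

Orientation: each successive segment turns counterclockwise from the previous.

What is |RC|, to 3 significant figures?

7.28

R is at the origin; RK runs at 20.9° with length 11.9, so K = (11.1, 4.25). ∠RKF = 106.9° gives KF at 94.0° from the x-axis; with |KF| = 10.0, F = (10.4, 14.2). ∠KFV = 59.6° gives FV at -146° from the x-axis; with |FV| = 9.2, V = (2.83, 9.02). ∠FVW = 97.3° gives VW at -62.9° from the x-axis; with |VW| = 10.0, W = (7.38, 0.121). ∠VWU = 51.1° gives WU at 66.0° from the x-axis; with |WU| = 15.3, U = (13.6, 14.1). ∠WUC = 41.4° gives UC at -155° from the x-axis; with |UC| = 16.9, C = (-1.76, 7.06). Then |RC| = |C − R| = 7.28.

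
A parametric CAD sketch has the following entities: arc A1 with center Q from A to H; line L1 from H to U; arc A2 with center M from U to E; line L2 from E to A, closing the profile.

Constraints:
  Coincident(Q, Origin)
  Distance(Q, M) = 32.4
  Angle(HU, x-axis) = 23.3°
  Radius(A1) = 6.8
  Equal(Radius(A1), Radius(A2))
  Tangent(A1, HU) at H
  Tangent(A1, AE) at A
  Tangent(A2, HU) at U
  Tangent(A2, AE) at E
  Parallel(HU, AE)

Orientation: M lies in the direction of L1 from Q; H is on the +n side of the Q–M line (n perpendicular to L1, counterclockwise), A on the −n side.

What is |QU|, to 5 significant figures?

33.106

The slot axis is L1's direction at 23.3°, so u = (cos 23.3°, sin 23.3°) = (0.91845, 0.39555) and n = (−sin 23.3°, cos 23.3°) = (-0.39555, 0.91845). Q is at the origin and M lies 32.4 along u from Q, so M = 32.4·u = (29.758, 12.816). Tangency of A1 to both parallel lines with radius 6.8 puts H and A at Q ± 6.8·n: H = (-2.6897, 6.2454), A = (2.6897, -6.2454). Equal radii place U and E the same way about M: U = M + 6.8·n = (27.068, 19.061), E = M − 6.8·n = (32.447, 6.5702). Then |QU| = |U − Q| = 33.106.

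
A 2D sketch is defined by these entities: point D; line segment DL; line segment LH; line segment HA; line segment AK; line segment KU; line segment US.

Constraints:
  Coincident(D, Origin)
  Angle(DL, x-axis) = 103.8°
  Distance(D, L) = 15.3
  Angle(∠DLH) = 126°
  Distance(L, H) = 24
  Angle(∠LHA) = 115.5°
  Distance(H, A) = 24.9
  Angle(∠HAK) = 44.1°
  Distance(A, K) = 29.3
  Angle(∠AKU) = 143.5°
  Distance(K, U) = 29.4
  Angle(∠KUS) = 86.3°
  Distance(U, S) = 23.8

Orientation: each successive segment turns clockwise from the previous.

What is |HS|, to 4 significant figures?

26.91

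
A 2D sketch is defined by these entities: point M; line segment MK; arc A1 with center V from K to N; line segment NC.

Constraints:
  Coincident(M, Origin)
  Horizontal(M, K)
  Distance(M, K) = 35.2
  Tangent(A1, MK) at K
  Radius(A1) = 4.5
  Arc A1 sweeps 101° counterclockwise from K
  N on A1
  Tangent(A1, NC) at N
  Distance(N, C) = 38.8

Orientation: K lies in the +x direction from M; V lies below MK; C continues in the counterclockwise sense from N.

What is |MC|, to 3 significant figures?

57.8

M is at the origin; MK is horizontal with |MK| = 35.2 and K on the +x side, so K = (35.2, 0.00). Tangency of A1 to MK means the radius VK is perpendicular to MK, so V = K + (0, -4.5) = (35.2, -4.50). On A1, K sits at bearing 90° from V; a 101° counterclockwise sweep puts N at bearing 191°, so N = V + 4.5·(cos 191°, sin 191°) = (30.8, -5.36). A1 meets NC tangentially, so VN is at right angles to NC, so NC runs along (−sin 191°, cos 191°); with |NC| = 38.8, C = (38.2, -43.4). Then |MC| = |C − M| = 57.8.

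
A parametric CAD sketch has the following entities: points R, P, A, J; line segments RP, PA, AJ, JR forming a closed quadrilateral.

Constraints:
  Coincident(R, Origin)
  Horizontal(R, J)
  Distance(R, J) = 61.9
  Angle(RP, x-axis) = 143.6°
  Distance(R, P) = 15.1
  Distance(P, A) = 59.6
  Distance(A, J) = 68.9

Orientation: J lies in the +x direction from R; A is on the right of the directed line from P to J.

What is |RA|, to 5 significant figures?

47.312

R is at the origin; R and J share the same y with |RJ| = 61.9 and J in +x, so J = (61.9, 0). RP runs at 143.6° with |RP| = 15.1, so P = (-12.154, 8.9606). A is determined by |PA| = 59.6 and |AJ| = 68.9 together: it lies at the intersection of circle(P, 59.6) and circle(J, 68.9). With |PJ| = 74.594, the foot of the radical line on PJ is 29.287 from P and the perpendicular offset is √(59.6² − 29.287²) = 51.908. Taking the right-of-PJ solution: A = (10.685, -46.090).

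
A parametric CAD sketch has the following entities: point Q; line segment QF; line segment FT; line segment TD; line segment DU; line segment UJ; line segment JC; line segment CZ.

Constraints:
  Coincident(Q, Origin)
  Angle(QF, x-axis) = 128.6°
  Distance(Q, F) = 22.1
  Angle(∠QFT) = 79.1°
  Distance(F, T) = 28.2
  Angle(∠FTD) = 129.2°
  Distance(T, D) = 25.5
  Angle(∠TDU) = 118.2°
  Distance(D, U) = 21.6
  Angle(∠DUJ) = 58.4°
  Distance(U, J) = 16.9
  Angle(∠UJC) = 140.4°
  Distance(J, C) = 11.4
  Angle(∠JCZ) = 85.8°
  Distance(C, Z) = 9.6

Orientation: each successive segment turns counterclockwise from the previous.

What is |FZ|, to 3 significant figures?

39.7

Q is at the origin; QF runs at 128.6° with length 22.1, so F = (-13.8, 17.3). ∠QFT = 79.1° gives FT at -130° from the x-axis; with |FT| = 28.2, T = (-32.1, -4.17). ∠FTD = 129.2° gives TD at -79.7° from the x-axis; with |TD| = 25.5, D = (-27.5, -29.3). ∠TDU = 118.2° gives DU at -17.9° from the x-axis; with |DU| = 21.6, U = (-6.99, -35.9). ∠DUJ = 58.4° gives UJ at 104° from the x-axis; with |UJ| = 16.9, J = (-11.0, -19.5). ∠UJC = 140.4° gives JC at 143° from the x-axis; with |JC| = 11.4, C = (-20.1, -12.7). ∠JCZ = 85.8° gives CZ at -122° from the x-axis; with |CZ| = 9.6, Z = (-25.3, -20.8). Then |FZ| = |Z − F| = 39.7.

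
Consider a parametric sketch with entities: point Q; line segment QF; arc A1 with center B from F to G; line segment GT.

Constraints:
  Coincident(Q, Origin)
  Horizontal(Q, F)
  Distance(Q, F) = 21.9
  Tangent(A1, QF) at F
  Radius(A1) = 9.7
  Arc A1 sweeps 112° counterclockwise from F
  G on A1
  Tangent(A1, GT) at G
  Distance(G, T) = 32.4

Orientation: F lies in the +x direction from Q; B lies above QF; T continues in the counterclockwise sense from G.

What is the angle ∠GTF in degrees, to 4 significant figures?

17.85°

Q is at the origin; QF is horizontal with |QF| = 21.9 and F on the +x side, so F = (21.90, 0.000). Since A1 is tangent to QF there, BF ⟂ QF, so B = F + (0, 9.7) = (21.90, 9.700). On A1, F sits at bearing -90° from B; a 112° counterclockwise sweep puts G at bearing 22°, so G = B + 9.7·(cos 22°, sin 22°) = (30.89, 13.33). Tangency of A1 to GT means the radius BG is perpendicular to GT, so GT runs along (−sin 22°, cos 22°); with |GT| = 32.4, T = (18.76, 43.37). Then cos ∠GTF = TG·TF / (|TG||TF|), giving 17.85°.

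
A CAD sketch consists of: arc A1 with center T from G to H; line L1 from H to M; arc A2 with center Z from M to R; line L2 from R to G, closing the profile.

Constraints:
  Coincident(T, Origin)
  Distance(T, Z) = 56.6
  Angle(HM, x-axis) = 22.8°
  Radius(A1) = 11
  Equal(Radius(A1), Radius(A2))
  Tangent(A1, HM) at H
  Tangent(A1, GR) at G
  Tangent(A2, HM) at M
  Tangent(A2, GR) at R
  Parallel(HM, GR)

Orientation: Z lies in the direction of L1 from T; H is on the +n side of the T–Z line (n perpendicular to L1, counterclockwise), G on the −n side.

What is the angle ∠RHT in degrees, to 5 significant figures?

68.759°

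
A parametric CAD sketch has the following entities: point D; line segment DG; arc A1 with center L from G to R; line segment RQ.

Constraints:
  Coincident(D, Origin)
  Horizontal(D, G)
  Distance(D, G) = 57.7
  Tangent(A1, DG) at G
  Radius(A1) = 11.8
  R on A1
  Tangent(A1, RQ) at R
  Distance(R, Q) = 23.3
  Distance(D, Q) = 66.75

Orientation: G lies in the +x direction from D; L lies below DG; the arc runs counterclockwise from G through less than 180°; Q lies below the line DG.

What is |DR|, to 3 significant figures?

49.4

Checks: |LG| = 11.80 ✓; |LR| = 11.80 ✓; ∠(LR, RQ) = 90.00° ✓; |RQ| = 23.30 ✓; |DQ| = 66.75 ✓.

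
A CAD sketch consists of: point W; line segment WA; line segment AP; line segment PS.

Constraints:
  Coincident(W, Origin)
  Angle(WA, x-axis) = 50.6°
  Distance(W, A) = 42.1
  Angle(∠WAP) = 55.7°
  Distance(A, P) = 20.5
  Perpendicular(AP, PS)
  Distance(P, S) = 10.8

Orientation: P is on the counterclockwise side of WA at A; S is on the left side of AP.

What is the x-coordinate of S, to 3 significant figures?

5.34

W is at the origin; WA runs at 50.6° with length 42.1, so A = 42.1·(cos 50.6°, sin 50.6°) = (26.7, 32.5). ∠WAP = 55.7°, so AP runs at 50.6° + (180° − 55.7°) = 175° from the x-axis; with |AP| = 20.5, P = A + 20.5·(cos 175°, sin 175°) = (6.30, 34.4). The perpendicularity gives PS at right angles to AP; with |PS| = 10.8 on the left of AP, S = P + 10.8·(-0.0889, -0.996) = (5.34, 23.6). So S.x = 5.34.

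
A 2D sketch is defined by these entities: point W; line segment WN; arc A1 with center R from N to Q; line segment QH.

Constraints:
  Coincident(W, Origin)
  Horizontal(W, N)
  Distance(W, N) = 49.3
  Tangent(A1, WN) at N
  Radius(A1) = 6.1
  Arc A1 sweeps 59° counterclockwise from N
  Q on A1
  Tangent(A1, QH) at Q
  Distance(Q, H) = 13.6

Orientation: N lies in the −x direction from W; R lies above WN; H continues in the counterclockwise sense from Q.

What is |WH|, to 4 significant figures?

39.84

W is at the origin; WN is horizontal with |WN| = 49.3 and N on the −x side, so N = (-49.30, 0.000). A1 meets WN tangentially, so RN is at right angles to WN, so R = N + (0, 6.1) = (-49.30, 6.100). On A1, N sits at bearing -90° from R; a 59° counterclockwise sweep puts Q at bearing -31°, so Q = R + 6.1·(cos -31°, sin -31°) = (-44.07, 2.958). Tangency of A1 to QH means the radius RQ is perpendicular to QH, so QH runs along (−sin -31°, cos -31°); with |QH| = 13.6, H = (-37.07, 14.62). Then |WH| = |H − W| = 39.84.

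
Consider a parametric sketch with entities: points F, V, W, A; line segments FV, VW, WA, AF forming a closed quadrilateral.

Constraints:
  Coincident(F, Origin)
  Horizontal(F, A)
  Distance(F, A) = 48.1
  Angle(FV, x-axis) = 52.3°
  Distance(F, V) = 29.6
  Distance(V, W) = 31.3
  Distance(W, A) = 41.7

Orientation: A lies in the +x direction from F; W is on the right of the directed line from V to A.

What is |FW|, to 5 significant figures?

8.9180

F is at the origin; F and A share the same y with |FA| = 48.1 and A in +x, so A = (48.1, 0). FV runs at 52.3° with |FV| = 29.6, so V = (18.101, 23.420). W is determined by |VW| = 31.3 and |WA| = 41.7 together: it lies at the intersection of circle(V, 31.3) and circle(A, 41.7). With |VA| = 38.058, the foot of the radical line on VA is 9.0550 from V and the perpendicular offset is √(31.3² − 9.0550²) = 29.962. Taking the right-of-VA solution: W = (6.8009, -5.7687).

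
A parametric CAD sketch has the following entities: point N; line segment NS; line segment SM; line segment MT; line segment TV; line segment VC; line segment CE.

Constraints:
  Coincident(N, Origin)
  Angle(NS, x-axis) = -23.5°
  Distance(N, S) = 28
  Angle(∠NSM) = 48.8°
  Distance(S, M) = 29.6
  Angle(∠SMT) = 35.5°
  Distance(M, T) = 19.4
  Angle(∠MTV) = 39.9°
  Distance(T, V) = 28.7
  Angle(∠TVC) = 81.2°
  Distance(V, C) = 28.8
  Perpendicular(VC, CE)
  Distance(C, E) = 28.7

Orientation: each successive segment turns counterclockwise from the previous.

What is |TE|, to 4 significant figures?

24.41

N is at the origin; NS runs at -23.5° with length 28.0, so S = (25.68, -11.16). ∠NSM = 48.8° gives SM at 107.7° from the x-axis; with |SM| = 29.6, M = (16.68, 17.03). ∠SMT = 35.5° gives MT at -107.8° from the x-axis; with |MT| = 19.4, T = (10.75, -1.438). ∠MTV = 39.9° gives TV at 32.30° from the x-axis; with |TV| = 28.7, V = (35.01, 13.90). ∠TVC = 81.2° gives VC at 131.1° from the x-axis; with |VC| = 28.8, C = (16.07, 35.60). The perpendicularity gives CE at right angles to VC, so CE runs at -138.9°; with |CE| = 28.7, E = (-5.553, 16.73). Then |TE| = |E − T| = 24.41.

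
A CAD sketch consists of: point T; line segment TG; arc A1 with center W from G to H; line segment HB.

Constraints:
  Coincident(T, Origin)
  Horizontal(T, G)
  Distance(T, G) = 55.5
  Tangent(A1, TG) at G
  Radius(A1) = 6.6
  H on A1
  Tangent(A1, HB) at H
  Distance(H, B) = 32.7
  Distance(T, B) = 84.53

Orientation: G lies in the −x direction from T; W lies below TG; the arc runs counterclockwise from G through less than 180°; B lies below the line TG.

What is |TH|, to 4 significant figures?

61.10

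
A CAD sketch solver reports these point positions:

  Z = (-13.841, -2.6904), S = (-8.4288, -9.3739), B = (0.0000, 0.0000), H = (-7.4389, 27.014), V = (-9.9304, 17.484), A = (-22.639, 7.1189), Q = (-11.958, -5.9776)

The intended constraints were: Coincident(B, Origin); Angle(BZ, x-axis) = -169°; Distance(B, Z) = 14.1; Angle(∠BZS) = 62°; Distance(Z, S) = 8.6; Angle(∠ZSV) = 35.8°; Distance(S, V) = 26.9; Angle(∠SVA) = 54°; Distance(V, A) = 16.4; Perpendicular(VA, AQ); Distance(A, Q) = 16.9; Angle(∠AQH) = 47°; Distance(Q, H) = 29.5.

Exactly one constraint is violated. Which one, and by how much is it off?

Distance(Q, H) = 29.5 — off by 3.80.

B = (0.00, 0.00) ✓; BZ at -169.0° ✓; |BZ| = 14.10 ✓; ∠BZS = 62.00° ✓; |ZS| = 8.600 ✓; ∠ZSV = 35.80° ✓; |SV| = 26.90 ✓; ∠SVA = 54.00° ✓; |VA| = 16.40 ✓; ∠(VA, AQ) = 90.00° ✓; |AQ| = 16.90 ✓; ∠AQH = 47.00° ✓; |QH| = 33.30 ✗.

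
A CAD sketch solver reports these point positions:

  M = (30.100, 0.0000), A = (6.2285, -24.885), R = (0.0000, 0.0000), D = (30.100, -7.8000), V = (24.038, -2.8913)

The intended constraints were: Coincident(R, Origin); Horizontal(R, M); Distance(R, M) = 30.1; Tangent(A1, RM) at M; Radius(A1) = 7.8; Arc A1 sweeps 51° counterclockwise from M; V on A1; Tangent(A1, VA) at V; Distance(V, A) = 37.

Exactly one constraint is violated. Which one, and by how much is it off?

Distance(V, A) = 37 — off by 8.70.

R = (0.00, 0.00) ✓; R.y = 0.00, M.y = 0.00 ✓; |RM| = 30.10 ✓; ∠(DM, MR) = 90.00° ✓; |DM| = 7.800 ✓; bearing(D→V) − bearing(D→M) = 51.00° ✓; |DV| = 7.800 ✓; ∠(DV, VA) = 90.00° ✓; |VA| = 28.30 ✗.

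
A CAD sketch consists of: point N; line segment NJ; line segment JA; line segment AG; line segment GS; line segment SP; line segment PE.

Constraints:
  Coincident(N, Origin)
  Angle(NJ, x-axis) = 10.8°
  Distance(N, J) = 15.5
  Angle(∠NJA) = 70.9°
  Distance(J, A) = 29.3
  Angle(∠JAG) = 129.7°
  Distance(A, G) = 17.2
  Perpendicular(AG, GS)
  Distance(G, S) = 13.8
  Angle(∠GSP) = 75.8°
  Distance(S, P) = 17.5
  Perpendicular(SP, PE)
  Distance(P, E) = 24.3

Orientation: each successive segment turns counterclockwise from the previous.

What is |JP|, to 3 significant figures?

23.0

N is at the origin; NJ runs at 10.8° with length 15.5, so J = (15.2, 2.90). ∠NJA = 70.9° gives JA at 120° from the x-axis; with |JA| = 29.3, A = (0.620, 28.3). ∠JAG = 129.7° gives AG at 170° from the x-axis; with |AG| = 17.2, G = (-16.3, 31.2). The perpendicularity gives GS at right angles to AG, so GS runs at -99.8°; with |GS| = 13.8, S = (-18.7, 17.6). ∠GSP = 75.8° gives SP at 4.40° from the x-axis; with |SP| = 17.5, P = (-1.23, 19.0). Then |JP| = |P − J| = 23.0.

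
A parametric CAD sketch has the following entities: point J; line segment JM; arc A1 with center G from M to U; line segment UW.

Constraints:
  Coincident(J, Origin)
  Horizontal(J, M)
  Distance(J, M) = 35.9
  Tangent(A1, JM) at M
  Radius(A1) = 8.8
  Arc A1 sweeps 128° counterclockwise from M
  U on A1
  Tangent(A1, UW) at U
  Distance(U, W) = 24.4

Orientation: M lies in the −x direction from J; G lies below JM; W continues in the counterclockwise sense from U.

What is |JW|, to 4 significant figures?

43.50

On A1, M sits at bearing 90° from G; a 128° counterclockwise sweep puts U at bearing 218°, so U = G + 8.8·(cos 218°, sin 218°) = (-42.83, -14.22). Tangency of A1 to UW means the radius GU is perpendicular to UW, so UW runs along (−sin 218°, cos 218°); with |UW| = 24.4, W = (-27.81, -33.45). Then |JW| = |W − J| = 43.50.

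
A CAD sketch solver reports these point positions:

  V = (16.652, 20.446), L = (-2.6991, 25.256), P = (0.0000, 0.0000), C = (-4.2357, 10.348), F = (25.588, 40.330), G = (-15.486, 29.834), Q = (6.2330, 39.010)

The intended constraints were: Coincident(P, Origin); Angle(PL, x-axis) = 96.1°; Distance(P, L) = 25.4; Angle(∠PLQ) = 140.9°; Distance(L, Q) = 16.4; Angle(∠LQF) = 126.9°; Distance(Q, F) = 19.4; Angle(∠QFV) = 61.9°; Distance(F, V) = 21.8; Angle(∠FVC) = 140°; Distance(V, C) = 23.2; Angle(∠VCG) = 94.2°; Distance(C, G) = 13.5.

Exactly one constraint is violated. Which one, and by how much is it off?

Distance(C, G) = 13.5 — off by 9.00.

P = (0.00, 0.00) ✓; PL at 96.10° ✓; |PL| = 25.40 ✓; ∠PLQ = 140.9° ✓; |LQ| = 16.40 ✓; ∠LQF = 126.9° ✓; |QF| = 19.40 ✓; ∠QFV = 61.90° ✓; |FV| = 21.80 ✓; ∠FVC = 140.0° ✓; |VC| = 23.20 ✓; ∠VCG = 94.20° ✓; |CG| = 22.50 ✗.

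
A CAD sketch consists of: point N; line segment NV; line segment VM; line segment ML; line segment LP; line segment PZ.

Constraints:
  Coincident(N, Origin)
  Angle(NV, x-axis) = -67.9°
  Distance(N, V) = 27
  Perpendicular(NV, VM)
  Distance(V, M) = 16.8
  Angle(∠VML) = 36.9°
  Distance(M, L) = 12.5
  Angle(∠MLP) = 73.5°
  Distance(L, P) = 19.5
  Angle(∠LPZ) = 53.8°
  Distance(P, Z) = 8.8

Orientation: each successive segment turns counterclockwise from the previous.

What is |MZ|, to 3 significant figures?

11.8

∠MLP = 73.5° gives LP at -88.3° from the x-axis; with |LP| = 19.5, P = (14.2, -35.0). ∠LPZ = 53.8° gives PZ at 37.9° from the x-axis; with |PZ| = 8.8, Z = (21.2, -29.6). Then |MZ| = |Z − M| = 11.8.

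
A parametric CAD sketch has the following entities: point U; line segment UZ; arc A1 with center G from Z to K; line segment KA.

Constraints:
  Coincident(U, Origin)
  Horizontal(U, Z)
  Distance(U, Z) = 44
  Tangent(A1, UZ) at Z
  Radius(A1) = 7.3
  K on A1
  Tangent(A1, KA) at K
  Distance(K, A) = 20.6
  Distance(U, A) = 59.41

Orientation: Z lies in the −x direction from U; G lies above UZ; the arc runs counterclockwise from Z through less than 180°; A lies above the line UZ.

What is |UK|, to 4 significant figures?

40.58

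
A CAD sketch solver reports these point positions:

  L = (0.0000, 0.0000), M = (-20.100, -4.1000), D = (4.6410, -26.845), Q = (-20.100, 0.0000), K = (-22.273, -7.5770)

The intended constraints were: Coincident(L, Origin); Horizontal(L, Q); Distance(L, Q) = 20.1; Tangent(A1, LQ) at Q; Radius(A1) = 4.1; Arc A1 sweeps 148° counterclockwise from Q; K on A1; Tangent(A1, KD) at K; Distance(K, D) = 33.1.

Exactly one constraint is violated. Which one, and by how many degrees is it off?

Tangent(A1, KD) at K — off by 3.60°.

L = (0.00, 0.00) ✓; L.y = 0.00, Q.y = 0.00 ✓; |LQ| = 20.10 ✓; ∠(MQ, QL) = 90.00° ✓; |MQ| = 4.100 ✓; bearing(M→K) − bearing(M→Q) = 148.0° ✓; |MK| = 4.100 ✓; ∠(MK, KD) = 93.60° ✗; |KD| = 33.10 ✓.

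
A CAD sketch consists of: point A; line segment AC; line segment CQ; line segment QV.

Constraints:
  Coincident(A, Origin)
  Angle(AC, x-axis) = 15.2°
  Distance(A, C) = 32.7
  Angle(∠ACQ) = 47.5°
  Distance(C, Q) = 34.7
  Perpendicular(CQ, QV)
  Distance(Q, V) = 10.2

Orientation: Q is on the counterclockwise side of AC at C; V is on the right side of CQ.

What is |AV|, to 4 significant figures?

36.55

A is at the origin; AC runs at 15.2° with length 32.7, so C = 32.7·(cos 15.2°, sin 15.2°) = (31.56, 8.574). ∠ACQ = 47.5°, so CQ runs at 15.2° + (180° − 47.5°) = 147.7° from the x-axis; with |CQ| = 34.7, Q = C + 34.7·(cos 147.7°, sin 147.7°) = (2.225, 27.12). CQ ⟂ QV; with |QV| = 10.2 on the right of CQ, V = Q + 10.2·(0.5344, 0.8453) = (7.676, 35.74). Then |AV| = |V − A| = 36.55.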